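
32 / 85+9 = 797 / 85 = 9.38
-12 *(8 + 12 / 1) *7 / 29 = -1680 / 29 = -57.93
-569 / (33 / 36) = -620.73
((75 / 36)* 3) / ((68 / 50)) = 4.60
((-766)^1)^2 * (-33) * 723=-13999411404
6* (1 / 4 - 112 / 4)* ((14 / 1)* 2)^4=-102340224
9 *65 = 585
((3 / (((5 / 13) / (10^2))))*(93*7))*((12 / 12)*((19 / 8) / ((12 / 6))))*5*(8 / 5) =4823910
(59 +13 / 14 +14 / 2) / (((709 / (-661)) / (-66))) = 20438781 / 4963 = 4118.23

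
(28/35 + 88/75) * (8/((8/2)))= 296/75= 3.95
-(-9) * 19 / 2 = 171 / 2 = 85.50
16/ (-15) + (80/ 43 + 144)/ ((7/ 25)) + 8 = 340472/ 645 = 527.86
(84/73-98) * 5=-35350/73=-484.25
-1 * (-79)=79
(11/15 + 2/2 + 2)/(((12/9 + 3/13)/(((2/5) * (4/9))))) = 5824/13725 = 0.42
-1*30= -30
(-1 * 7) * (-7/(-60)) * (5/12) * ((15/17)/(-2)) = 245/1632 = 0.15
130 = 130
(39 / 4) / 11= 0.89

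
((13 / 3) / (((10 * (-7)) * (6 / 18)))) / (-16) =13 / 1120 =0.01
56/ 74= 0.76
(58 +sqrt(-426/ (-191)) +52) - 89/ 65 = sqrt(81366)/ 191 +7061/ 65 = 110.12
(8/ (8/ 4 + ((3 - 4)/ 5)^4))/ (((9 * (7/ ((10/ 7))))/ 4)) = 200000/ 551691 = 0.36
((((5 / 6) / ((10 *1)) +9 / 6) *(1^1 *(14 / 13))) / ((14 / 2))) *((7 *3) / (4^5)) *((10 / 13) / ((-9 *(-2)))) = 665 / 3115008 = 0.00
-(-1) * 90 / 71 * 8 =10.14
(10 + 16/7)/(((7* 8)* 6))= 43/1176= 0.04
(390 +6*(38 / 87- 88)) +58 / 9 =-128.93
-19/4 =-4.75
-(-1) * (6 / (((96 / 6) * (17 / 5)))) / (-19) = -15 / 2584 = -0.01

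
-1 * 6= -6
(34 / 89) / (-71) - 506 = -3197448 / 6319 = -506.01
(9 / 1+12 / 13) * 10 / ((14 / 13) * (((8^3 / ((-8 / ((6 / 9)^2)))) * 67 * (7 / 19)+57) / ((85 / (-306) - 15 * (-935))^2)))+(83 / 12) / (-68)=-5900832229959559 / 210043568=-28093372.66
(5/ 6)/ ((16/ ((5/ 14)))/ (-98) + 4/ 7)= 175/ 24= 7.29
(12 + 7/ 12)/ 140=151/ 1680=0.09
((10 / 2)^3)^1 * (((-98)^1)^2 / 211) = 1200500 / 211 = 5689.57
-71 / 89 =-0.80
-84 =-84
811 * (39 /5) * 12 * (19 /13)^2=10539756 /65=162150.09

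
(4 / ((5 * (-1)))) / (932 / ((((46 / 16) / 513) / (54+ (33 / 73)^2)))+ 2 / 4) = -0.00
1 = 1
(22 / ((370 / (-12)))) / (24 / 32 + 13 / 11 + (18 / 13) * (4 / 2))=-75504 / 497465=-0.15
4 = 4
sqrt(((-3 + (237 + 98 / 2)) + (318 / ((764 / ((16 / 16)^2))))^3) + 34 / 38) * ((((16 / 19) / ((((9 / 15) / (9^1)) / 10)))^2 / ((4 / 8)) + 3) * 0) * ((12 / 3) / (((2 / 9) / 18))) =0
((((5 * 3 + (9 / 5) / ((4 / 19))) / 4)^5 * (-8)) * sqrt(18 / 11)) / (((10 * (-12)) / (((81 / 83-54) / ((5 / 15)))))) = -306039271101407253 * sqrt(22) / 14958592000000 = -95961.67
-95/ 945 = -19/ 189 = -0.10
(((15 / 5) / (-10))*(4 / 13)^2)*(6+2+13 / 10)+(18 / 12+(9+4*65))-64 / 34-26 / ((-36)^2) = 12488936119 / 46542600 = 268.33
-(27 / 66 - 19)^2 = -167281 / 484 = -345.62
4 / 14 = 2 / 7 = 0.29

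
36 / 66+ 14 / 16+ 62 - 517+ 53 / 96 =-478397 / 1056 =-453.03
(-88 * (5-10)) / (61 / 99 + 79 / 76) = 3310560 / 12457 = 265.76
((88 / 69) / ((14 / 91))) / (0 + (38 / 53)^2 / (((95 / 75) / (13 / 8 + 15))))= 3213496 / 2615445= 1.23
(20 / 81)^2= 0.06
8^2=64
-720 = -720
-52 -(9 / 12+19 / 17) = -3663 / 68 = -53.87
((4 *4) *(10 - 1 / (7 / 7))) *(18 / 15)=864 / 5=172.80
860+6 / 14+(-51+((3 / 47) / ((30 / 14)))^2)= 312905193 / 386575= 809.43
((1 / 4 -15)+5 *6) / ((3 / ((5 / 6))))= 305 / 72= 4.24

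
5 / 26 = 0.19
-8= -8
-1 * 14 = -14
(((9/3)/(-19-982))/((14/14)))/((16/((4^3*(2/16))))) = -3/2002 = -0.00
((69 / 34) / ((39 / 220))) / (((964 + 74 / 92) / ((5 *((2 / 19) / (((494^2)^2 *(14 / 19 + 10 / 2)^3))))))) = 145475 / 261926510975665587818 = 0.00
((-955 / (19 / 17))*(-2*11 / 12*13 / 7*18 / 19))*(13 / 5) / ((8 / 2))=18108519 / 10108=1791.50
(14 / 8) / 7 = 1 / 4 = 0.25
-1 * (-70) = 70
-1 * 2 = -2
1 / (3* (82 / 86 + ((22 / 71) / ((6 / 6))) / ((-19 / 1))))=58007 / 163089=0.36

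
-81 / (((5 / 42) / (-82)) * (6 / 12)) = 557928 / 5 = 111585.60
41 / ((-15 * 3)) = -41 / 45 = -0.91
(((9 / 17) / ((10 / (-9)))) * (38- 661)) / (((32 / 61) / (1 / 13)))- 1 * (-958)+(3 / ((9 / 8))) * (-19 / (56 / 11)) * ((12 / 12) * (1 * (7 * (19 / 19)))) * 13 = 20337769 / 212160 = 95.86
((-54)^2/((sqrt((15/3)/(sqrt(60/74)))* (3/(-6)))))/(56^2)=-729* 185^(3/4)* 6^(1/4)/72520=-0.79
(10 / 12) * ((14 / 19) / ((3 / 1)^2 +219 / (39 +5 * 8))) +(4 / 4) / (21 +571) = 0.05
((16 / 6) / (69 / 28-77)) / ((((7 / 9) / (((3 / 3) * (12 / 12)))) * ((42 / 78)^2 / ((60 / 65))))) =-14976 / 102263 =-0.15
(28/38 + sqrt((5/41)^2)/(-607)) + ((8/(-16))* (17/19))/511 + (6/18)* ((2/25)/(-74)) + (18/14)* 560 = 966531224612159/1341034750650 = 720.74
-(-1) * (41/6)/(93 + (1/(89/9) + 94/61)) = 5429/75192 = 0.07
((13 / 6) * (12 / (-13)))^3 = -8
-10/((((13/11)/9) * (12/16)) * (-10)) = 132/13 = 10.15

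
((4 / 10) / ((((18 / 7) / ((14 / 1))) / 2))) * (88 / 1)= 17248 / 45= 383.29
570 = 570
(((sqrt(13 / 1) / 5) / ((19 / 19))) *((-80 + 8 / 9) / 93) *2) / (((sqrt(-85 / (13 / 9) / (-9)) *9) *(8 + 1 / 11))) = -0.01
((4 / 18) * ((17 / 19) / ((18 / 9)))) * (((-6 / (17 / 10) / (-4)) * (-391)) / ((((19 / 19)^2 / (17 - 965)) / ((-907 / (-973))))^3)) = 414259407998703668160 / 17502179023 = 23669019009.25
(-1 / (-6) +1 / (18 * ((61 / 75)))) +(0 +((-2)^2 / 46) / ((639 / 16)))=212609 / 896517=0.24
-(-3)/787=3/787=0.00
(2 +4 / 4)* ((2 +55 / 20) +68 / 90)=991 / 60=16.52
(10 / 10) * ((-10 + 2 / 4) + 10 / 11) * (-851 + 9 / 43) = 3457188 / 473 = 7309.07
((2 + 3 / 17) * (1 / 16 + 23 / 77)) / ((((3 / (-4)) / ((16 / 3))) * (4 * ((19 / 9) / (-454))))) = 7475110 / 24871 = 300.56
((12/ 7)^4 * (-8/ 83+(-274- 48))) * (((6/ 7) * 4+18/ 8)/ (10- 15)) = 22035659904/ 6974905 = 3159.28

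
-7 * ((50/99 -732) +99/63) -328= 473365/99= 4781.46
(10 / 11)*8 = 80 / 11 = 7.27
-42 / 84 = -1 / 2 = -0.50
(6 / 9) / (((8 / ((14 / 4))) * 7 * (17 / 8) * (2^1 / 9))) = 3 / 34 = 0.09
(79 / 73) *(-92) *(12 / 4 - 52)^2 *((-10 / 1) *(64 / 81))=11168299520 / 5913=1888770.42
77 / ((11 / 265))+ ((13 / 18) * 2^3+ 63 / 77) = 184298 / 99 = 1861.60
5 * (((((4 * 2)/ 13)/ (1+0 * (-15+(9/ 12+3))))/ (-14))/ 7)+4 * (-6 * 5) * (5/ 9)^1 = -127460/ 1911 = -66.70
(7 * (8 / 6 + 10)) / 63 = 34 / 27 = 1.26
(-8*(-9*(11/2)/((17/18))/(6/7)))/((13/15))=124740/221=564.43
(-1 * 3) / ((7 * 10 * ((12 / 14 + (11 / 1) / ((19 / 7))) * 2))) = -0.00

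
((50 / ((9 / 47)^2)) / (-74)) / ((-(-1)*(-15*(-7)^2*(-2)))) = -11045 / 881118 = -0.01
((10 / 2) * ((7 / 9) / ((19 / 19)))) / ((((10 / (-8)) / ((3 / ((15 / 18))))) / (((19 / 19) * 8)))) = -448 / 5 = -89.60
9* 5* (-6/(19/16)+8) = 2520/19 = 132.63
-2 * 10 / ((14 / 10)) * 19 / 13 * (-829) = 17308.79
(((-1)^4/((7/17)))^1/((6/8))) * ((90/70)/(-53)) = -204/2597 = -0.08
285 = 285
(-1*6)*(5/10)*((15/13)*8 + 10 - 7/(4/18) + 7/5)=4239/130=32.61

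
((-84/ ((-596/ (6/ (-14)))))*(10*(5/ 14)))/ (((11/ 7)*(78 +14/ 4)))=-450/ 267157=-0.00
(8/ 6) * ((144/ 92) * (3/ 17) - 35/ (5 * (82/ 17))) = -1.57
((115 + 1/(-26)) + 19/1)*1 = 3483/26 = 133.96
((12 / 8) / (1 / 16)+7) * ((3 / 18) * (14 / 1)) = 217 / 3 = 72.33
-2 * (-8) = 16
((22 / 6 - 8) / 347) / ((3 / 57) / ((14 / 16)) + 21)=-1729 / 2915841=-0.00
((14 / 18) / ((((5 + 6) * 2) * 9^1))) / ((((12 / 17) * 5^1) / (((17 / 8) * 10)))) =2023 / 85536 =0.02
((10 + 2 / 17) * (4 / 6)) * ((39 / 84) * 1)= 3.13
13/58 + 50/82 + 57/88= 155025/104632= 1.48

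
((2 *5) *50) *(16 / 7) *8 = 64000 / 7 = 9142.86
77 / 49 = 11 / 7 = 1.57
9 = 9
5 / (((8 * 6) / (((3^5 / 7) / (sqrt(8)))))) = 405 * sqrt(2) / 448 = 1.28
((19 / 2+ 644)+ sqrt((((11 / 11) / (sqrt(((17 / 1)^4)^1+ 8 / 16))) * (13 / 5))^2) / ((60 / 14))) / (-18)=-1307 / 36 - 91 * sqrt(334086) / 451016100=-36.31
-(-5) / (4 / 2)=5 / 2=2.50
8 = 8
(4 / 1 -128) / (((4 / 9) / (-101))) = 28179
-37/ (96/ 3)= -37/ 32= -1.16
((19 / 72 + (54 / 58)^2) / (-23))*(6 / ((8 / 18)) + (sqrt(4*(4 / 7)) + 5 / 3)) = -6230497 / 8356176- 9781*sqrt(7) / 348174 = -0.82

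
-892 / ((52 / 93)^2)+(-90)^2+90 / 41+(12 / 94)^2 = 321372134073 / 61224644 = 5249.06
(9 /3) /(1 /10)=30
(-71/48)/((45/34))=-1207/1080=-1.12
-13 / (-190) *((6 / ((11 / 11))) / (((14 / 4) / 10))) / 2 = 0.59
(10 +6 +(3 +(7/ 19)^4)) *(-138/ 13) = -342033000/ 1694173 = -201.89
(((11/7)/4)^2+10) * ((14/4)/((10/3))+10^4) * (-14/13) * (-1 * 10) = 1592367181/1456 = 1093658.78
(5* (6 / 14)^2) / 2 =45 / 98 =0.46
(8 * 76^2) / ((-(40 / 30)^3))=-19494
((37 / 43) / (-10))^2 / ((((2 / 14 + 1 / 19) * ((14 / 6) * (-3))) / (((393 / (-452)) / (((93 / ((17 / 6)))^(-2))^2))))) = 61939317062855763 / 11342907665050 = 5460.62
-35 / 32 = -1.09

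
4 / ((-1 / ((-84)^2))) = -28224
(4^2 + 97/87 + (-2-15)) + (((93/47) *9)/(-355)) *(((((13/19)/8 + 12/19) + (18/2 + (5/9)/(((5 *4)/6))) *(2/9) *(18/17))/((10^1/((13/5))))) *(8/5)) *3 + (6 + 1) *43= 35274487960237/117216296250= 300.94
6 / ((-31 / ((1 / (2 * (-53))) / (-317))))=-3 / 520831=-0.00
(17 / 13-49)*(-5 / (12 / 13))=775 / 3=258.33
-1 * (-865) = 865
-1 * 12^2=-144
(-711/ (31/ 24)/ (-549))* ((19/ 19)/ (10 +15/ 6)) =3792/ 47275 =0.08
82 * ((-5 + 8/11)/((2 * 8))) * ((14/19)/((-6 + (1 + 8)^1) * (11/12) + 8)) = -13489/8987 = -1.50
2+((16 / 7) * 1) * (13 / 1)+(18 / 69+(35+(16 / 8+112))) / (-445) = 2248139 / 71645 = 31.38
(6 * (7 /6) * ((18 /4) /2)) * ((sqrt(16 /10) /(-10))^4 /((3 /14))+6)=94.52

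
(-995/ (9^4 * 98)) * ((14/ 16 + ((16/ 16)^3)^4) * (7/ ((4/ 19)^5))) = -12318592525/ 250822656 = -49.11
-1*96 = -96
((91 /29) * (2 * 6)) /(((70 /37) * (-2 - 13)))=-962 /725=-1.33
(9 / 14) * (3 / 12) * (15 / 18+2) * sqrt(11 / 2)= 51 * sqrt(22) / 224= 1.07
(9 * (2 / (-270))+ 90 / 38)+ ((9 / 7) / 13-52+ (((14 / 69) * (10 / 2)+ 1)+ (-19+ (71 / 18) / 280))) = -381214021 / 5726448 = -66.57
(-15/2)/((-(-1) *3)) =-5/2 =-2.50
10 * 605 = 6050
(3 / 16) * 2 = 3 / 8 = 0.38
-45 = -45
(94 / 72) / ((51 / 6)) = 47 / 306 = 0.15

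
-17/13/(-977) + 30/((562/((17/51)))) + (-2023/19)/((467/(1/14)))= 180296863/63335136826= 0.00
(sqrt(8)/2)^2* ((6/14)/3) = 2/7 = 0.29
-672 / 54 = -112 / 9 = -12.44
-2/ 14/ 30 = -1/ 210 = -0.00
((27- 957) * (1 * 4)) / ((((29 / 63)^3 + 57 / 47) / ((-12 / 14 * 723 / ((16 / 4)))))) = 3386600489790 / 7699481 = 439847.89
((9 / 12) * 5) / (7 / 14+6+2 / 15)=225 / 398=0.57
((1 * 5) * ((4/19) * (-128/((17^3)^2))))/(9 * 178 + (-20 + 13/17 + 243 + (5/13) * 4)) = -16640/5447172051511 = -0.00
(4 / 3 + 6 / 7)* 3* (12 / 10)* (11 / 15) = 1012 / 175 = 5.78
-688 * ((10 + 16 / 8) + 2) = -9632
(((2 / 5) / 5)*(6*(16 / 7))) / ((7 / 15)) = 576 / 245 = 2.35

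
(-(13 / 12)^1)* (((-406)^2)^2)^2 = -2399339090041076153152 / 3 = -799779696680358717717.33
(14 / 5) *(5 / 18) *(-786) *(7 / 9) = -475.48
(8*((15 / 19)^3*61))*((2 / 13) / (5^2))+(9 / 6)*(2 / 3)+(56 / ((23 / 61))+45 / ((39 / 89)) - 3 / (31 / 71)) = 15691893895 / 63576071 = 246.82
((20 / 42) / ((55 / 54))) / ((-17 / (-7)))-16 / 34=-52 / 187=-0.28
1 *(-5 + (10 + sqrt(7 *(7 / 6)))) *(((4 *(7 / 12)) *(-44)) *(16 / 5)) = -4928 / 3 - 17248 *sqrt(6) / 45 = -2581.53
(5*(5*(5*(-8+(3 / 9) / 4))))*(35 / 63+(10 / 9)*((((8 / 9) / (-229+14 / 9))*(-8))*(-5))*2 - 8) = 1704644375 / 221076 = 7710.67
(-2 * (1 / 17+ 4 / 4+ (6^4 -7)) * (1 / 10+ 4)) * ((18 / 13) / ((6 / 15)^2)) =-3112515 / 34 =-91544.56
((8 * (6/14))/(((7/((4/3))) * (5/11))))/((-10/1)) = -176/1225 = -0.14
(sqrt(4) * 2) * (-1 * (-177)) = 708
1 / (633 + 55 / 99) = 0.00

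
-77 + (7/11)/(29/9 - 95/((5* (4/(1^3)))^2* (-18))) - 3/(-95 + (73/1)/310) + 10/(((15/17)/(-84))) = -516286268529/501847291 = -1028.77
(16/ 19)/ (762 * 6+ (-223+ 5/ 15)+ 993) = 48/ 304513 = 0.00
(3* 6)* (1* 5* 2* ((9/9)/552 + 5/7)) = 41505/322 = 128.90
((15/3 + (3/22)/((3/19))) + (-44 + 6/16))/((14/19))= -63137/1232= -51.25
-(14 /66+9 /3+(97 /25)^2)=-376747 /20625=-18.27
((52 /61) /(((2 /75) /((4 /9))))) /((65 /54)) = 720 /61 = 11.80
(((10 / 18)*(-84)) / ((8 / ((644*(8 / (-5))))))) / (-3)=-18032 / 9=-2003.56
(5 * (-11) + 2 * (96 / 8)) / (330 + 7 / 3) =-93 / 997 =-0.09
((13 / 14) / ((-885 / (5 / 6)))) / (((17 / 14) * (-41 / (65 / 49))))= 0.00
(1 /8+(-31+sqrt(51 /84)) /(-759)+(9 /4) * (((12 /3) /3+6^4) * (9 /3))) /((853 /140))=1437.28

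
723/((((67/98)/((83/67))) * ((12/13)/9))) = 114677199/8978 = 12773.13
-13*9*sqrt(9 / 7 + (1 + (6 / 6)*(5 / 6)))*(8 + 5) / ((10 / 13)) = -6591*sqrt(5502) / 140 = -3492.08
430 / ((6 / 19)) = 4085 / 3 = 1361.67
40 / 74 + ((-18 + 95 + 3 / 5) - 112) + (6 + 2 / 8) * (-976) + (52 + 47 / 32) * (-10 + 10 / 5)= -4855591 / 740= -6561.61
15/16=0.94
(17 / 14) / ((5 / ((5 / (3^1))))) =17 / 42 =0.40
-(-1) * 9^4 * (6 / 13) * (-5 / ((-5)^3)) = 39366 / 325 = 121.13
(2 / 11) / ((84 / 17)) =0.04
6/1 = 6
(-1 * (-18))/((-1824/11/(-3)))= 99/304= 0.33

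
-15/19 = -0.79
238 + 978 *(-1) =-740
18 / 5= 3.60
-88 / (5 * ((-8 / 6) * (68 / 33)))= 1089 / 170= 6.41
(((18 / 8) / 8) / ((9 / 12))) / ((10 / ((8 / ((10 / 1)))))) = 3 / 100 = 0.03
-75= -75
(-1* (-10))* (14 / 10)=14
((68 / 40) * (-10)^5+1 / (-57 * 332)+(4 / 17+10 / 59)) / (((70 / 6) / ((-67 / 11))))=216190478376553 / 2435865740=88753.04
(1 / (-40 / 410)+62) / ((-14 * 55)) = -207 / 3080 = -0.07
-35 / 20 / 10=-7 / 40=-0.18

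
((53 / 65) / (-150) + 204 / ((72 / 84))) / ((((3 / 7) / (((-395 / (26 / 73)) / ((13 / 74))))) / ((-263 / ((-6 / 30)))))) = -911542909820333 / 197730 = -4610038485.92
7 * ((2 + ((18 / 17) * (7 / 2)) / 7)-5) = -294 / 17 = -17.29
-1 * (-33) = 33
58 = 58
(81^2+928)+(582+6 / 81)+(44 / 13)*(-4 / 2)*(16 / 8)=2828195 / 351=8057.54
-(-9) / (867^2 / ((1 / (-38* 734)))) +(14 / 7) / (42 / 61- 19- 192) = -284207276133 / 29886024433828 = -0.01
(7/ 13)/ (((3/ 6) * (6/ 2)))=14/ 39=0.36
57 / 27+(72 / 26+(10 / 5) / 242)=69208 / 14157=4.89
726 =726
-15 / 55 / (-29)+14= 4469 / 319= 14.01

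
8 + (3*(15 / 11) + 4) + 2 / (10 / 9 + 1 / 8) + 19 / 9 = 174634 / 8811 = 19.82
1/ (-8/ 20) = -5/ 2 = -2.50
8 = 8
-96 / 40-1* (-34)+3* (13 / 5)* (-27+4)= -739 / 5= -147.80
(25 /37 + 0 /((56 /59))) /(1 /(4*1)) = 2.70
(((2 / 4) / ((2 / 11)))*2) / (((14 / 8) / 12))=264 / 7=37.71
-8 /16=-1 /2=-0.50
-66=-66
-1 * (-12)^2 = -144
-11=-11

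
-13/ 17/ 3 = -13/ 51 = -0.25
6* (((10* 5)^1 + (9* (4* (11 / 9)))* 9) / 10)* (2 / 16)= 669 / 20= 33.45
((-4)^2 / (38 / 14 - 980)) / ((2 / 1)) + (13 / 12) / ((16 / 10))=439289 / 656736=0.67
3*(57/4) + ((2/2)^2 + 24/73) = 12871/292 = 44.08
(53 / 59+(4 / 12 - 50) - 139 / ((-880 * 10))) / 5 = -75936997 / 7788000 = -9.75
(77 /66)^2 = 49 /36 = 1.36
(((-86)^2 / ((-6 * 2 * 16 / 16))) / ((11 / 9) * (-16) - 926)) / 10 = 5547 / 85100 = 0.07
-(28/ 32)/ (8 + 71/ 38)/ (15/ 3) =-133/ 7500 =-0.02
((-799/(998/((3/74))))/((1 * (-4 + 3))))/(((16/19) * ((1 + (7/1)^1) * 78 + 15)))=15181/251687616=0.00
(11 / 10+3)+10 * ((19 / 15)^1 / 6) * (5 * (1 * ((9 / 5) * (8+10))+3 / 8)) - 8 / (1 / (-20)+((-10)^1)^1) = 2820869 / 8040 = 350.85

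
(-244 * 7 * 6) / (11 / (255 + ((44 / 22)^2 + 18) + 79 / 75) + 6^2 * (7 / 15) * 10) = -71237264 / 1168099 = -60.99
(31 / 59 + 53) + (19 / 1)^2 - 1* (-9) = 24988 / 59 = 423.53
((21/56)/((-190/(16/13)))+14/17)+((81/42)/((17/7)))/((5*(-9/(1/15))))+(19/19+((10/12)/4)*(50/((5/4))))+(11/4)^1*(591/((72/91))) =6934358513/3359200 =2064.29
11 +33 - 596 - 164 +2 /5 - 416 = -1131.60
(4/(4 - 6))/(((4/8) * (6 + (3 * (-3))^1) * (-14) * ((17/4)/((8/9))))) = -64/3213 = -0.02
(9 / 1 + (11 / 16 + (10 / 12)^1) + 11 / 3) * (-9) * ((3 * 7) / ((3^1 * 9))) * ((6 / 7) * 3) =-2043 / 8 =-255.38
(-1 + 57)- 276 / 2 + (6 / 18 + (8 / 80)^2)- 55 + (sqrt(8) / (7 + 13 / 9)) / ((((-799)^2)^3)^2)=-40997 / 300 + 9*sqrt(2) / 2572438189767225055486771017284755238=-136.66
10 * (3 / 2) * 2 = 30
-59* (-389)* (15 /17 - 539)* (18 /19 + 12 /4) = -15746681100 /323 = -48751334.67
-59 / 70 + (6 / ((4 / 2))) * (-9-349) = -75239 / 70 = -1074.84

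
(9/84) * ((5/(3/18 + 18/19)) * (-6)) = -2565/889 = -2.89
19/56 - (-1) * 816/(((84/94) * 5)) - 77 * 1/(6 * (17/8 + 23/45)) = 178.10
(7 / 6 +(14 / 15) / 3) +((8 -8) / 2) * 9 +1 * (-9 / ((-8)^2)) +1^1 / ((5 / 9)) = 1807 / 576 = 3.14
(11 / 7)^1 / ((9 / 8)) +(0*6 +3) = 277 / 63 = 4.40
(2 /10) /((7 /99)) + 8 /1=379 /35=10.83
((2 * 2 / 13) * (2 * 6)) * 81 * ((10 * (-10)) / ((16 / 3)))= -72900 / 13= -5607.69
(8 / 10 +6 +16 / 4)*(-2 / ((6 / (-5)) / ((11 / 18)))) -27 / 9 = 8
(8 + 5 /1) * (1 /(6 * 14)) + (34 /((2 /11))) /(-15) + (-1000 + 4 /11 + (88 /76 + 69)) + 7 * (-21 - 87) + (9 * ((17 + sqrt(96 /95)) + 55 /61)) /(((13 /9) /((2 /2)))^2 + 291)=-10787468905421 /6355886460 + 729 * sqrt(570) /563825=-1697.21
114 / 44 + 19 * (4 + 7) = 4655 / 22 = 211.59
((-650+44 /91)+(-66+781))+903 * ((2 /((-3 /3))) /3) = -536.52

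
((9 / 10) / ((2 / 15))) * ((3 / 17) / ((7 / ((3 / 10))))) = 243 / 4760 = 0.05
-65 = -65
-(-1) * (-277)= -277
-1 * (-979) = 979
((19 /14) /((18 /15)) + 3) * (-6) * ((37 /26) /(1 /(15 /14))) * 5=-962925 /5096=-188.96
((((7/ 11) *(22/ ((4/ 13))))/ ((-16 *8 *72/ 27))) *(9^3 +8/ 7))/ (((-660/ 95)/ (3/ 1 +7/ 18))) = 77007437/ 1622016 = 47.48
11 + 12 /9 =37 /3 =12.33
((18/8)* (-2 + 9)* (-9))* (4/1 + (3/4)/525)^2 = -635493681/280000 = -2269.62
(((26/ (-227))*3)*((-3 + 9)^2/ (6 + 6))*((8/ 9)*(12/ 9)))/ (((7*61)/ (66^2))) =-12.46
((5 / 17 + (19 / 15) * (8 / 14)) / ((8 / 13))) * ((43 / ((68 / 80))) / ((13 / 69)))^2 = 53317375710 / 447083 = 119256.10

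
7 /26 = 0.27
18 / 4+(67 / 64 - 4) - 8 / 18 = 635 / 576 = 1.10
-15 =-15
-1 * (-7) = 7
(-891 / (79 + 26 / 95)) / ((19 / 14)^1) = -62370 / 7531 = -8.28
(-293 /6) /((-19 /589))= 9083 /6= 1513.83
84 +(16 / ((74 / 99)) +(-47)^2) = 85633 / 37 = 2314.41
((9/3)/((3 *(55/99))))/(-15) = -3/25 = -0.12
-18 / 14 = -9 / 7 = -1.29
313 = 313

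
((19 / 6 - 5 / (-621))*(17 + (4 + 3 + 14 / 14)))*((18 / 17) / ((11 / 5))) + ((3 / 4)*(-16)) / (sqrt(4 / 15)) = 492875 / 12903 - 6*sqrt(15) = 14.96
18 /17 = 1.06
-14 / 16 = -7 / 8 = -0.88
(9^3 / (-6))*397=-96471 / 2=-48235.50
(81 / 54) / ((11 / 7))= 0.95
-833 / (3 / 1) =-833 / 3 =-277.67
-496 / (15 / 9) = -1488 / 5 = -297.60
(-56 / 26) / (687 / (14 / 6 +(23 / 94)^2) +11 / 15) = -26644380 / 3560215997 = -0.01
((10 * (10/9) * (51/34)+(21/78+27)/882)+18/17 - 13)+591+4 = 233811437/389844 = 599.76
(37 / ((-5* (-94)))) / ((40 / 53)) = 1961 / 18800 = 0.10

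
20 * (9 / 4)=45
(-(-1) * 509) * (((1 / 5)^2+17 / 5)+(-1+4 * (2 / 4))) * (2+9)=621489 / 25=24859.56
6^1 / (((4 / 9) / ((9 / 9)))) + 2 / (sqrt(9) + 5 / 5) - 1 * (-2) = 16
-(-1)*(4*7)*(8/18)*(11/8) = 154/9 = 17.11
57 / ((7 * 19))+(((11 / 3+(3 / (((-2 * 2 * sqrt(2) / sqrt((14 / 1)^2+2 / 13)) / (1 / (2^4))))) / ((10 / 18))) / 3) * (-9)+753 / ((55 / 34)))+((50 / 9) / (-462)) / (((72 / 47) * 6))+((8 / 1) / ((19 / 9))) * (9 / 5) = 81 * sqrt(663) / 832+39396588023 / 85322160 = 464.25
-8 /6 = -4 /3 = -1.33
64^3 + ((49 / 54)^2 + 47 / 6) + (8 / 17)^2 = 220922522107 / 842724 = 262152.88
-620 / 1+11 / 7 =-4329 / 7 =-618.43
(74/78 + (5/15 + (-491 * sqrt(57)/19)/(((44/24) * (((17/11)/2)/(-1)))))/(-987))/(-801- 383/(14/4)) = -36506/35045127 + 1964 * sqrt(57)/96748513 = -0.00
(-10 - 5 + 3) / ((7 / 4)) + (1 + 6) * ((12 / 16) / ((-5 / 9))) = -2283 / 140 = -16.31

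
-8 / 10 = -4 / 5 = -0.80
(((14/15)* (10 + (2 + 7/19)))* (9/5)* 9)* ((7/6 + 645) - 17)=2235555/19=117660.79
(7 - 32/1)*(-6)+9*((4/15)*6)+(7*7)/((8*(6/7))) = 41171/240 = 171.55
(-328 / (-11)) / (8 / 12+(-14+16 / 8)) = -492 / 187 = -2.63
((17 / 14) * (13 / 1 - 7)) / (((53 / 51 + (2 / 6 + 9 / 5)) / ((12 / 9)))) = 3.06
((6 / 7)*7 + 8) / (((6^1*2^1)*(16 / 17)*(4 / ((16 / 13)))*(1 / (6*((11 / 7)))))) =187 / 52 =3.60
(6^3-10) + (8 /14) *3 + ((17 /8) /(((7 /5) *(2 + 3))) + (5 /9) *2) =105401 /504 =209.13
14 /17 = 0.82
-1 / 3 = -0.33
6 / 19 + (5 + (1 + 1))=139 / 19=7.32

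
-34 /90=-17 /45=-0.38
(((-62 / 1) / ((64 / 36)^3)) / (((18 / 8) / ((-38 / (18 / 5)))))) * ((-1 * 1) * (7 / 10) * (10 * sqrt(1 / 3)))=-61845 * sqrt(3) / 512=-209.22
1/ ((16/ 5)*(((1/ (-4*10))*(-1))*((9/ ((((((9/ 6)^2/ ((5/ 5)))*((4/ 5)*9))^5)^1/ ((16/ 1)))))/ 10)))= 387420489/ 400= 968551.22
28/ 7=4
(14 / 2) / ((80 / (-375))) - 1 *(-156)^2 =-389901 / 16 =-24368.81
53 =53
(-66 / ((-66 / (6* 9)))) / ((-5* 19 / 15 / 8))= -1296 / 19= -68.21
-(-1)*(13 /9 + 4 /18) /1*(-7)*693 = -8085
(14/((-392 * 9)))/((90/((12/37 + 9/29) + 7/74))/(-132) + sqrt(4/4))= -3443/56448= -0.06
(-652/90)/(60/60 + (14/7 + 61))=-163/1440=-0.11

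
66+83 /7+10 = 615 /7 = 87.86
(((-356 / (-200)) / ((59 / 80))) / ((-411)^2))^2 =506944 / 2483197826573025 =0.00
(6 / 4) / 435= 1 / 290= 0.00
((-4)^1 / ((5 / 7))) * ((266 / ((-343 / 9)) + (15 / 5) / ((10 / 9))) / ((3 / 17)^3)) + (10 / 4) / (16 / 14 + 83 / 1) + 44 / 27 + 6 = 24315465991 / 5566050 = 4368.53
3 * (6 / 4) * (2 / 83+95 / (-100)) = -13833 / 3320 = -4.17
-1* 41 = -41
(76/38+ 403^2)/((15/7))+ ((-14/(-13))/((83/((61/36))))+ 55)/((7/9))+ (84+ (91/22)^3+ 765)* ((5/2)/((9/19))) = 584244264871073/7238190960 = 80716.89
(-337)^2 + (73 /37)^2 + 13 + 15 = 155519622 /1369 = 113600.89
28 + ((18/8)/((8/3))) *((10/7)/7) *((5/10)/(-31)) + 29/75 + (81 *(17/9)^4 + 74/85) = 1774362633073/1673330400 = 1060.38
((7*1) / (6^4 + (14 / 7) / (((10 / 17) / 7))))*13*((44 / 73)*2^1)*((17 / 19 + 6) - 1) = 4484480 / 9152813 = 0.49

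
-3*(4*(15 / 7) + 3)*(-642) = 156006 / 7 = 22286.57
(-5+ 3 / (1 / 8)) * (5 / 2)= 95 / 2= 47.50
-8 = -8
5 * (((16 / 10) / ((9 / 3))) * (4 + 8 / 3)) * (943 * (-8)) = -1207040 / 9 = -134115.56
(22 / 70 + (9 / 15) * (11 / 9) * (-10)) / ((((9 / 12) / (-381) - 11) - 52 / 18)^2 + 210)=-5135215536 / 294807160235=-0.02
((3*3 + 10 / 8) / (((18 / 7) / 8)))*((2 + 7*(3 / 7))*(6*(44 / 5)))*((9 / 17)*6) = 454608 / 17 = 26741.65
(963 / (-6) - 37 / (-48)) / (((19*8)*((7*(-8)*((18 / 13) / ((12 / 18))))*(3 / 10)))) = 498355 / 16547328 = 0.03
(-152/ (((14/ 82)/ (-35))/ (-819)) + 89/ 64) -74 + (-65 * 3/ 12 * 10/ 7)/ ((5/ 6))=-11433022929/ 448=-25520140.47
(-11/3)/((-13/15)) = 55/13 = 4.23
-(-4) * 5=20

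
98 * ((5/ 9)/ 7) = 70/ 9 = 7.78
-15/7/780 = -1/364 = -0.00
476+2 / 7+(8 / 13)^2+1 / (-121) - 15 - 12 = 64365130 / 143143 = 449.66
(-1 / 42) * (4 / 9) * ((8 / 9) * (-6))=32 / 567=0.06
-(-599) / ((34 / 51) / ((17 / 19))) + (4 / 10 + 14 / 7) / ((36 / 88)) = 809.79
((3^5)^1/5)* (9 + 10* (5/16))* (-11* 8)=-259281/5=-51856.20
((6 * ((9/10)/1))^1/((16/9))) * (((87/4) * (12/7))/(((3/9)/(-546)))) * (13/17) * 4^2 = -192932766/85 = -2269797.25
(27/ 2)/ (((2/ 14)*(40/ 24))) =567/ 10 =56.70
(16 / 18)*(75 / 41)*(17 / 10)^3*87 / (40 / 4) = 142477 / 2050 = 69.50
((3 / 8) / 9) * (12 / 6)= 1 / 12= 0.08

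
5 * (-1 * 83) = -415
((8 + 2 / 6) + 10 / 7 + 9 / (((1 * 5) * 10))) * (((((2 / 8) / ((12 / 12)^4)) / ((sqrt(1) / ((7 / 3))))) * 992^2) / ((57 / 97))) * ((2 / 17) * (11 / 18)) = 1370113906304 / 1962225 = 698245.06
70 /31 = 2.26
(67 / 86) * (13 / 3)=871 / 258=3.38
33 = 33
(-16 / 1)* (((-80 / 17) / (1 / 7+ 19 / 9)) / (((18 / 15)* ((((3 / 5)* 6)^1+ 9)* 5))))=1600 / 3621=0.44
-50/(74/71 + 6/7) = -12425/472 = -26.32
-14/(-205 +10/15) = 0.07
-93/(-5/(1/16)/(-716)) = -16647/20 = -832.35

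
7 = 7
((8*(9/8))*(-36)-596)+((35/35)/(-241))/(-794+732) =-13746639/14942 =-920.00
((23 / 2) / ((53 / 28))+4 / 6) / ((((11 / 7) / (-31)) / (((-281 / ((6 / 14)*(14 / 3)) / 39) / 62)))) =527156 / 68211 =7.73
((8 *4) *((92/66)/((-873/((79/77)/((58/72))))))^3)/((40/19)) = -233425520121856/1825968141720715292685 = -0.00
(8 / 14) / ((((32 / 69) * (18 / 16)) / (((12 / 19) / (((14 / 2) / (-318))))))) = -29256 / 931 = -31.42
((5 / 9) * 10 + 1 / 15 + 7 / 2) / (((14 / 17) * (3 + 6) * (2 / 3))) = 13957 / 7560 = 1.85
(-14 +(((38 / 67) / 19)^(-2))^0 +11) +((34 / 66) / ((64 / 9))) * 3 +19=12121 / 704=17.22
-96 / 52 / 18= -4 / 39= -0.10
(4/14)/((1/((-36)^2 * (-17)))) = -44064/7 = -6294.86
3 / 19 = 0.16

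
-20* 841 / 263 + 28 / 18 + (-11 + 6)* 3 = -183203 / 2367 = -77.40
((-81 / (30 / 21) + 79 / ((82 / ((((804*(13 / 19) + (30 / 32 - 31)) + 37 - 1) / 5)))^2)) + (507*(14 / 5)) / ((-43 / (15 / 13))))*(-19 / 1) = -33741462769933 / 35158451200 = -959.70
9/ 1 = 9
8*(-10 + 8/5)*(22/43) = -34.38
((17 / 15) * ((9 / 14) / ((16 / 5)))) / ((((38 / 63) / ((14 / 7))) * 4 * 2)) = 459 / 4864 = 0.09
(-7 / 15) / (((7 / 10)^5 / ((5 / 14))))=-50000 / 50421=-0.99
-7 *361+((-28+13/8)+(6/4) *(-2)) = -20451/8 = -2556.38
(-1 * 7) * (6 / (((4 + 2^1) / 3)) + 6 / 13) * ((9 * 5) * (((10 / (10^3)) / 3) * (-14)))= 1323 / 26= 50.88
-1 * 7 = -7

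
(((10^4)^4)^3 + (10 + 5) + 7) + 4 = 1000000000000000000000000000000000000000000000026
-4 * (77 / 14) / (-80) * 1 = 11 / 40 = 0.28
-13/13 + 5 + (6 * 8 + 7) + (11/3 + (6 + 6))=74.67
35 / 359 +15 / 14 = 5875 / 5026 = 1.17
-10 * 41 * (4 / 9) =-182.22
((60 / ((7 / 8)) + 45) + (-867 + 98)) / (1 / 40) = -26217.14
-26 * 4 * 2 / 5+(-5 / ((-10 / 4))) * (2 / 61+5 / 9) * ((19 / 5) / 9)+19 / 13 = -12731507 / 321165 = -39.64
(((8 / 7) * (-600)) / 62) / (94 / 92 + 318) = -4416 / 127379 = -0.03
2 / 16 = 1 / 8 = 0.12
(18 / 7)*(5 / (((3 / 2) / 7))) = 60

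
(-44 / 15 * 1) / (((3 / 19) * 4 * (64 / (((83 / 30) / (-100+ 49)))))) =17347 / 4406400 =0.00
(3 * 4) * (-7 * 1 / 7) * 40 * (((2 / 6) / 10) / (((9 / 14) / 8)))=-1792 / 9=-199.11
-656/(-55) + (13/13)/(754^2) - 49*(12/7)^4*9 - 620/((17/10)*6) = -301424611096171/78139681620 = -3857.51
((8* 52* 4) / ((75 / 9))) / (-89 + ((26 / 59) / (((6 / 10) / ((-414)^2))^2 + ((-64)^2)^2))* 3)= -403223047810526793203328 / 179721811014438932951275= -2.24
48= 48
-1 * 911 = -911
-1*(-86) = 86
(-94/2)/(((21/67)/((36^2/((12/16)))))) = -1813824/7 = -259117.71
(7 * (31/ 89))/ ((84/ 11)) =341/ 1068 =0.32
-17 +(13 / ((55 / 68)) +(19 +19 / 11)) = 99 / 5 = 19.80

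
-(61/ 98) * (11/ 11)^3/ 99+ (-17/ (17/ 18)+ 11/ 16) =-1344215/ 77616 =-17.32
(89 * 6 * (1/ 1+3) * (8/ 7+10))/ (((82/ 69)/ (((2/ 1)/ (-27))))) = -425776/ 287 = -1483.54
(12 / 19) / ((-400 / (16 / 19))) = -12 / 9025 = -0.00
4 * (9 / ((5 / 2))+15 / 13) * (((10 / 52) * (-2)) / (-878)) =618 / 74191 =0.01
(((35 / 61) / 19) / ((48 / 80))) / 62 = 175 / 215574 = 0.00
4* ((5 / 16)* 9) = 45 / 4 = 11.25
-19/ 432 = -0.04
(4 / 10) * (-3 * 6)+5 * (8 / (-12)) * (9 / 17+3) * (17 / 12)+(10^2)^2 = 149642 / 15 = 9976.13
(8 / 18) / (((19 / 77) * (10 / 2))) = 308 / 855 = 0.36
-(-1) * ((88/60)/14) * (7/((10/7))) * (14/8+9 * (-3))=-7777/600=-12.96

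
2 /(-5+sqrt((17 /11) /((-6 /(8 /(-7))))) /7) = -113190 /282907 - 28 * sqrt(3927) /282907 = -0.41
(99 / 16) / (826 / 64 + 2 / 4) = 6 / 13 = 0.46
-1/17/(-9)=1/153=0.01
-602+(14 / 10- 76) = -3383 / 5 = -676.60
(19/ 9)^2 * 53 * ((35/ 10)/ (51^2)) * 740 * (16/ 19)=41730080/ 210681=198.07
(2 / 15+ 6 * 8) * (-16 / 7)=-11552 / 105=-110.02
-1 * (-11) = 11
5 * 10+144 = 194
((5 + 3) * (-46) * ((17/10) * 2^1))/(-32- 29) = 6256/305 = 20.51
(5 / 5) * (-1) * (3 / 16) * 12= -9 / 4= -2.25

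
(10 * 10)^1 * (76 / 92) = 1900 / 23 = 82.61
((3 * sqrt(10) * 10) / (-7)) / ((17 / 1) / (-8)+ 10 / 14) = 240 * sqrt(10) / 79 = 9.61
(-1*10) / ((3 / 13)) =-130 / 3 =-43.33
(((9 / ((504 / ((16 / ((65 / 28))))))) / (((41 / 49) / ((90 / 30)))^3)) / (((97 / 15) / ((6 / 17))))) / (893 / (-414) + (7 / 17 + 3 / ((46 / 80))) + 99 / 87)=5491776259872 / 81775383136187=0.07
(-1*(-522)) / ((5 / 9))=4698 / 5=939.60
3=3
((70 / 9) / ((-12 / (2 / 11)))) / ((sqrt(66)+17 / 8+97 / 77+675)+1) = -164052392 / 945637431687+241472*sqrt(66) / 945637431687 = -0.00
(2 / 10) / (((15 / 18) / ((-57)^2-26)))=773.52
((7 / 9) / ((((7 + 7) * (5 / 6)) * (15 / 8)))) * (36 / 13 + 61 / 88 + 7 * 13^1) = 3.36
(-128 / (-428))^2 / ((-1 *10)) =-512 / 57245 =-0.01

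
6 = 6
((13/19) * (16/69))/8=26/1311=0.02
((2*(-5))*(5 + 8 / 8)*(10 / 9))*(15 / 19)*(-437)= 23000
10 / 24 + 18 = 221 / 12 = 18.42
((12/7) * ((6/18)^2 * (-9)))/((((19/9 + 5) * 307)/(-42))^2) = -15309/24127744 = -0.00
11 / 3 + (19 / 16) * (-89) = -102.02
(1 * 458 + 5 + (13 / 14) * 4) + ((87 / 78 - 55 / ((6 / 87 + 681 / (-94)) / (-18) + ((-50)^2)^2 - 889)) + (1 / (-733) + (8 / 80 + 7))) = 48569098338223033726 / 102266170740323135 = 474.93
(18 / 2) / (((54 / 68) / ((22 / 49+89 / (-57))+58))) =5402158 / 8379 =644.73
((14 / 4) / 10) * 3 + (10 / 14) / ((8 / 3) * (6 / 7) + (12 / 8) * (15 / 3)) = 3077 / 2740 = 1.12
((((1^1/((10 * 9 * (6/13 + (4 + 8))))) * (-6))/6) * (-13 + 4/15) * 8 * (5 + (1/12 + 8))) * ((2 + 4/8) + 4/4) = 2728817/656100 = 4.16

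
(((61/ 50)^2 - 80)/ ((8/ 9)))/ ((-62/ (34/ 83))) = 30030687/ 51460000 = 0.58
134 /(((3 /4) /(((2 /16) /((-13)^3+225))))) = -67 /5916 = -0.01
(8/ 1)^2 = 64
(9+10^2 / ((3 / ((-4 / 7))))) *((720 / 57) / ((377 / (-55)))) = 928400 / 50141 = 18.52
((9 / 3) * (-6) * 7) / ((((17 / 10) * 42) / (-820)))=24600 / 17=1447.06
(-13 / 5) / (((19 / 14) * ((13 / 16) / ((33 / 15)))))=-2464 / 475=-5.19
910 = 910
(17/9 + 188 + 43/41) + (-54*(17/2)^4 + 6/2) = -281689.44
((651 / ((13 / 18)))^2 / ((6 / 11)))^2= 63371916927986436 / 28561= 2218826964321.50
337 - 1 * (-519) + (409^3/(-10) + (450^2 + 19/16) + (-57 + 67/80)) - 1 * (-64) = -53107423/8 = -6638427.88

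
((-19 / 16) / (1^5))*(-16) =19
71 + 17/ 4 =301/ 4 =75.25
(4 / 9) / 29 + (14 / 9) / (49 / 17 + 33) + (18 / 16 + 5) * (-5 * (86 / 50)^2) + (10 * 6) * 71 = 7375770631 / 1769000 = 4169.46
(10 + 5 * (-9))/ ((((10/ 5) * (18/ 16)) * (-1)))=140/ 9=15.56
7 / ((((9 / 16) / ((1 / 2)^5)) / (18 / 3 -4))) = 7 / 9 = 0.78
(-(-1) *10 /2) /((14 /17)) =85 /14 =6.07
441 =441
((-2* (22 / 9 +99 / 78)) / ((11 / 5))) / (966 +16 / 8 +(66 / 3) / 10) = -1975 / 567567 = -0.00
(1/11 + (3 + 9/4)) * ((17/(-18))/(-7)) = 3995/5544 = 0.72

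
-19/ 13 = -1.46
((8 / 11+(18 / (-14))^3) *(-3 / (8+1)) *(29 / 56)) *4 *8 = 611900 / 79233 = 7.72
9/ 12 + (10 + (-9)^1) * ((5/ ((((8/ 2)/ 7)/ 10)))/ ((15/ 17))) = 1199/ 12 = 99.92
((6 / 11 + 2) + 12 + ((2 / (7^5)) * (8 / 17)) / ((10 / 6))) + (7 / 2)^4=41387834193 / 251432720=164.61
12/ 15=4/ 5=0.80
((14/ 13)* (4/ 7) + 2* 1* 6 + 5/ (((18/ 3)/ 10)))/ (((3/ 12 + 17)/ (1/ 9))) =3268/ 24219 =0.13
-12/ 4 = -3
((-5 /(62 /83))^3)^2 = 5108443333890625 /56800235584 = 89937.01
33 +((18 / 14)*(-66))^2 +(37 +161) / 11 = 355335 / 49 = 7251.73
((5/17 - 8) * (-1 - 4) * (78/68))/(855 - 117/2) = 8515/153459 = 0.06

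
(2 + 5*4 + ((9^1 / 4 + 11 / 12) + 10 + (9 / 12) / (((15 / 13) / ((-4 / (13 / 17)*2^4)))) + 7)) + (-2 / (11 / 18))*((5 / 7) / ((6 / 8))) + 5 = -23909 / 2310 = -10.35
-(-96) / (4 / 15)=360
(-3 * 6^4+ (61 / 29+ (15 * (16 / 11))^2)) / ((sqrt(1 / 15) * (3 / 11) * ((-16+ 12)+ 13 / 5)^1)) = 59826055 * sqrt(15) / 6699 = 34588.05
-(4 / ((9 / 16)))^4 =-16777216 / 6561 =-2557.11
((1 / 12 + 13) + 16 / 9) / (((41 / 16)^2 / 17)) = 582080 / 15129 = 38.47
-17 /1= -17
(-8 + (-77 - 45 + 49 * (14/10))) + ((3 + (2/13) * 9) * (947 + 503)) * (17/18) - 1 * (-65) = 1171577/195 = 6008.09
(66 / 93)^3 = 10648 / 29791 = 0.36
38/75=0.51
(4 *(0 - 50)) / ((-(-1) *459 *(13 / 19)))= -3800 / 5967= -0.64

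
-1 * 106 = -106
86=86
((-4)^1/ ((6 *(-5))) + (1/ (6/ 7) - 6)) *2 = -9.40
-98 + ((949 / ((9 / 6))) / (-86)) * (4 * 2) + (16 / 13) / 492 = -3594850 / 22919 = -156.85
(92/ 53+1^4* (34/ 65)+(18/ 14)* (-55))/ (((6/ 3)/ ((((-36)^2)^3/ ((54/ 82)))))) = -113139058016.06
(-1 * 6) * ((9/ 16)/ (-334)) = 27/ 2672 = 0.01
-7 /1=-7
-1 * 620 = -620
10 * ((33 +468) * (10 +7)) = 85170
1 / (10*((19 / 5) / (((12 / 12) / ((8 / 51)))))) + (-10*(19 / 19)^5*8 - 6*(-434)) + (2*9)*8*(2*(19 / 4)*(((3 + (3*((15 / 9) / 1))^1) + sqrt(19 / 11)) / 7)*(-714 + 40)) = -2237010395 / 2128 - 922032*sqrt(209) / 77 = -1224339.18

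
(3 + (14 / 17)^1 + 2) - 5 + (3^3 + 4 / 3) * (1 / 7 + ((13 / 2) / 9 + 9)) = 1801427 / 6426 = 280.33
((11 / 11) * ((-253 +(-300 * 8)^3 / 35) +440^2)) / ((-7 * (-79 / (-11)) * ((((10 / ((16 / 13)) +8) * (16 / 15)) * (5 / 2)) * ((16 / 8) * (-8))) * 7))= -30397912281 / 18642736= -1630.55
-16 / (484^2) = -1 / 14641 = -0.00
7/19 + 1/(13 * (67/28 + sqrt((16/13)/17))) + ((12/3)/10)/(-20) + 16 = 609732007/37221950 - 3136 * sqrt(221)/12733825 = 16.38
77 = 77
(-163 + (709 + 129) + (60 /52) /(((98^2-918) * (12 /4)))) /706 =76219655 /79720108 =0.96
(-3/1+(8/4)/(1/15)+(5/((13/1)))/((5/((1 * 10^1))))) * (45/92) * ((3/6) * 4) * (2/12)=5415/1196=4.53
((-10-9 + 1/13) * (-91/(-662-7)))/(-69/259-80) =148666/4635947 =0.03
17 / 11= 1.55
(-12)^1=-12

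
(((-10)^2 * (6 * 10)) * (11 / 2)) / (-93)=-11000 / 31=-354.84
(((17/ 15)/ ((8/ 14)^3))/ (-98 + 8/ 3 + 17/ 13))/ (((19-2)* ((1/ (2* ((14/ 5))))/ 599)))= -18696587/ 1466800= -12.75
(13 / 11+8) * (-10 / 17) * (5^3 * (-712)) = 89890000 / 187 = 480695.19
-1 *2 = -2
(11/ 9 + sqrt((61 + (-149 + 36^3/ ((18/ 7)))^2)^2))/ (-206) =-2914380785/ 1854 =-1571942.17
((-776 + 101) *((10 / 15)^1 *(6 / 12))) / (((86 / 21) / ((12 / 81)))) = -350 / 43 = -8.14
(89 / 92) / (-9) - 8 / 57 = -3899 / 15732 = -0.25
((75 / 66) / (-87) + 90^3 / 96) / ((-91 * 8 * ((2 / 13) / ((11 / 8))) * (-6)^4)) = -29068825 / 404103168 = -0.07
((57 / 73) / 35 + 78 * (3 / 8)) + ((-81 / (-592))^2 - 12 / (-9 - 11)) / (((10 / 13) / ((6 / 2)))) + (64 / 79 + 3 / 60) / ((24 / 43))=23504144452227 / 707394060800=33.23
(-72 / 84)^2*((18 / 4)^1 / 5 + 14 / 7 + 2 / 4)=612 / 245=2.50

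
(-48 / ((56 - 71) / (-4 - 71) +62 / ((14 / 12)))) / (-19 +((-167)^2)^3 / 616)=-68992 / 2699926151904637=-0.00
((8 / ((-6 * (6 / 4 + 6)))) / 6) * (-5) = 4 / 27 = 0.15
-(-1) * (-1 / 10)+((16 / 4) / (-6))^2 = 31 / 90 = 0.34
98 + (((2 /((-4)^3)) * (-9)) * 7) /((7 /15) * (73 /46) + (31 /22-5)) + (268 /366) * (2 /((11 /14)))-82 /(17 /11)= 546242655319 /11845393824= 46.11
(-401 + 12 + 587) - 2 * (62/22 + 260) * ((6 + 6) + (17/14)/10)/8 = -526621/880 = -598.43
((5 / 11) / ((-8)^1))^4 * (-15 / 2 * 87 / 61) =-815625 / 7316283392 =-0.00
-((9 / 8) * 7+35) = -343 / 8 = -42.88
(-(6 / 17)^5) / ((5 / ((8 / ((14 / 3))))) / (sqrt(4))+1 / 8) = -93312 / 26977283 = -0.00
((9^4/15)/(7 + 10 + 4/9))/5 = 19683/3925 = 5.01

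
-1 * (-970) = 970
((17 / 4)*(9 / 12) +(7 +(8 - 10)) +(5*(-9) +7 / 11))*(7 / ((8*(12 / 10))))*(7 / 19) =-1559915 / 160512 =-9.72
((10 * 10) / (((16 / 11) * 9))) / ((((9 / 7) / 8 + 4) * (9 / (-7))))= -26950 / 18873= -1.43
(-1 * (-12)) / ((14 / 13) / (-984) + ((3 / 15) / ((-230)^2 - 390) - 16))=-10075618800 / 13435074127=-0.75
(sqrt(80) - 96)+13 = -83+4 * sqrt(5) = -74.06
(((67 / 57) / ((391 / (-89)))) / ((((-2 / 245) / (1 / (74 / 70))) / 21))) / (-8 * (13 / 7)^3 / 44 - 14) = -1350466399975 / 31454267136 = -42.93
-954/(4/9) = -4293/2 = -2146.50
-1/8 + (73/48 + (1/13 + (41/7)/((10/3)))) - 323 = -6983779/21840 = -319.77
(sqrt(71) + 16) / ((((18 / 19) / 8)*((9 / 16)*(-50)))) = -9728 / 2025 - 608*sqrt(71) / 2025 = -7.33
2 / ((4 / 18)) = 9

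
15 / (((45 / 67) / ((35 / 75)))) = 469 / 45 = 10.42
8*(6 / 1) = 48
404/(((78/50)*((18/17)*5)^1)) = 17170/351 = 48.92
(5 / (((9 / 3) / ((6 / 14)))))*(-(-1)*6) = 30 / 7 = 4.29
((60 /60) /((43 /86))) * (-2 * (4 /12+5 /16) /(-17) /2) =31 /408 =0.08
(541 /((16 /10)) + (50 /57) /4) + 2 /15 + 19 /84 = 5405713 /15960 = 338.70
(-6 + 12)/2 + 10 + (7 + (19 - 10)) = 29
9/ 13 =0.69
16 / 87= 0.18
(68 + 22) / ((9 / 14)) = 140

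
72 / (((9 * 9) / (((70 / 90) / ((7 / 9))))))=0.89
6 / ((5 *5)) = 6 / 25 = 0.24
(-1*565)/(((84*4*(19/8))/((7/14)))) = -565/1596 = -0.35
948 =948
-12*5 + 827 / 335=-57.53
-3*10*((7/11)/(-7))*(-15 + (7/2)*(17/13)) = -4065/143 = -28.43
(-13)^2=169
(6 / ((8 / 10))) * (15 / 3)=75 / 2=37.50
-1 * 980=-980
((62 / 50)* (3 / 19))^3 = 804357 / 107171875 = 0.01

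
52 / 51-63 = -61.98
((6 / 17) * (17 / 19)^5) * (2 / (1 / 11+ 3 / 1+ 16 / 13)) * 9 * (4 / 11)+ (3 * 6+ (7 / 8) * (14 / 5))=105874135693 / 5100763940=20.76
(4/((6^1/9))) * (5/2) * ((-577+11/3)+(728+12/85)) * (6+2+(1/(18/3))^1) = 967162/51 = 18963.96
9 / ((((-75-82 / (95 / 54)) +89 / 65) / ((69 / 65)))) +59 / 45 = 8230427 / 6682410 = 1.23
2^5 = 32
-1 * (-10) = 10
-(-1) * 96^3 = 884736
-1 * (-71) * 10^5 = 7100000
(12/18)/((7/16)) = 32/21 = 1.52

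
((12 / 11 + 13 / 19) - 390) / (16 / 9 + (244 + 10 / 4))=-35622 / 22781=-1.56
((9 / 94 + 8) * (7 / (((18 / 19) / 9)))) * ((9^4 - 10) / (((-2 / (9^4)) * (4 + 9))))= -4350247187643 / 4888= -889985103.85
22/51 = 0.43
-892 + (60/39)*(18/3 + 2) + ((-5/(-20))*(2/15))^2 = -10292387/11700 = -879.69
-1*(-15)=15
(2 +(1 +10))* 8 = 104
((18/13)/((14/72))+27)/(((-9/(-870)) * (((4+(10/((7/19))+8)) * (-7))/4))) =-600300/12467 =-48.15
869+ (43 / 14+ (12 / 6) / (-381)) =4651601 / 5334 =872.07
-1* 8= -8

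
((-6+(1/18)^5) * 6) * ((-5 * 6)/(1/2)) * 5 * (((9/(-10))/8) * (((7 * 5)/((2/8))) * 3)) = -1984046225/3888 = -510299.95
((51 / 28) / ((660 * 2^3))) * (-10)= -0.00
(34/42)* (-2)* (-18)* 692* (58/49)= 8187744/343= 23870.97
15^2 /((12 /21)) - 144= 999 /4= 249.75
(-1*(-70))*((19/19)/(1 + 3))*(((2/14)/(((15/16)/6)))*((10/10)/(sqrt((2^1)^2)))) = 8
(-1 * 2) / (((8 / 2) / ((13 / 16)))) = -13 / 32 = -0.41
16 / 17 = 0.94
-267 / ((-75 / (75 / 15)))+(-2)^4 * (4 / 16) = 109 / 5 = 21.80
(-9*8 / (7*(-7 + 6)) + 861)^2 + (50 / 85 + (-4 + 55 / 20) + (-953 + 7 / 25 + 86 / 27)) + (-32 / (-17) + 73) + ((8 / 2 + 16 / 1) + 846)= 1707358117273 / 2249100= 759129.48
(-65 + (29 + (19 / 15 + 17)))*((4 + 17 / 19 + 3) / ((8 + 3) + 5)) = -35 / 4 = -8.75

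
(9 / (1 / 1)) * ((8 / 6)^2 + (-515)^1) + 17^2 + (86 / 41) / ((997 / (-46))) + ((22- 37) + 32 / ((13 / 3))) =-2305064581 / 531401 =-4337.71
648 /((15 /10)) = 432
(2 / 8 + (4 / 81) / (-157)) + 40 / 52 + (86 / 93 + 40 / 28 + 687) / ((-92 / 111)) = -830.70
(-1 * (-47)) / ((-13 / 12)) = -564 / 13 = -43.38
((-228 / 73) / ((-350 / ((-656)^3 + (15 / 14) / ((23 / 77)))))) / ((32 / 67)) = -49592842650249 / 9402400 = -5274487.65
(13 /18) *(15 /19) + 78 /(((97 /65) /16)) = 9253985 /11058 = 836.86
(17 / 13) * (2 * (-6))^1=-204 / 13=-15.69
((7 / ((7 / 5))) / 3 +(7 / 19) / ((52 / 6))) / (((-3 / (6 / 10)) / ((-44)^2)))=-2451944 / 3705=-661.79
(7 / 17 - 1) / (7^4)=-10 / 40817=-0.00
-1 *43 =-43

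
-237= -237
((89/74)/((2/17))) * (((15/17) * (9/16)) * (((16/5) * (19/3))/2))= 51.42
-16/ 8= -2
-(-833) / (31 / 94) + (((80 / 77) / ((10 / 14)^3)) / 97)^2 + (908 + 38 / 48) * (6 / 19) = 4715546749677661 / 1676425052500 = 2812.86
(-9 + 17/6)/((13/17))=-629/78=-8.06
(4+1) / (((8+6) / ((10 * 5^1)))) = 17.86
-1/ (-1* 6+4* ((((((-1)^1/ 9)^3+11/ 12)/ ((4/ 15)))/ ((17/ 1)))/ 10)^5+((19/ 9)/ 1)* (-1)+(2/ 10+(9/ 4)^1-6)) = 35537860037412126720/ 414410934070433114911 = 0.09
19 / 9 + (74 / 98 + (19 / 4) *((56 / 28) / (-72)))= 6431 / 2352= 2.73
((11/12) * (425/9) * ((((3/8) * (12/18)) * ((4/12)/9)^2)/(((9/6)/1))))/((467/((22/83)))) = 51425/9155193156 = 0.00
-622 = -622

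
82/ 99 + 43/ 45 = 1.78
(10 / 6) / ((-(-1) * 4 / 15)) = 25 / 4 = 6.25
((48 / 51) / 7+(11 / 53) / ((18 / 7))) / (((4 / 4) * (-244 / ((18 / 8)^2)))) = -219843 / 49245056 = -0.00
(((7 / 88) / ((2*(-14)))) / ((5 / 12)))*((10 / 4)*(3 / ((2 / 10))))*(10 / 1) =-225 / 88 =-2.56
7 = 7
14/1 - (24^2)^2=-331762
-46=-46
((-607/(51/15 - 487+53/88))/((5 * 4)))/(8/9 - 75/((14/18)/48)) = -38241/2816301788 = -0.00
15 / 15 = 1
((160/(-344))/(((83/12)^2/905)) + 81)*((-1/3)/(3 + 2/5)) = -35646645/5035859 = -7.08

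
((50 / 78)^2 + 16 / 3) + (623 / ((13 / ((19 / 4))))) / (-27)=-49037 / 18252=-2.69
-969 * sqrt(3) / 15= -323 * sqrt(3) / 5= -111.89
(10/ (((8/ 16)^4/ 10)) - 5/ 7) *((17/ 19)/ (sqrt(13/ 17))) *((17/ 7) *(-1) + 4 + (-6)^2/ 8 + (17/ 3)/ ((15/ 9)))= 15498.50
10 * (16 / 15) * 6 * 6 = 384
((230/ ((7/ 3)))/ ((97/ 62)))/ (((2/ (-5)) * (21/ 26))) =-926900/ 4753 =-195.01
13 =13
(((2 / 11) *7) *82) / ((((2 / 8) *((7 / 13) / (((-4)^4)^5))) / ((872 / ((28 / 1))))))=2044106465244872704 / 77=26546837210972372.78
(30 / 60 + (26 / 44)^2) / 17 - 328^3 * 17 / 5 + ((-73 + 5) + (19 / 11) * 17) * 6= -4935891158497 / 41140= -119977908.57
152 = 152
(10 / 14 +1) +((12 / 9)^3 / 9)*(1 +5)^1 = 1868 / 567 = 3.29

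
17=17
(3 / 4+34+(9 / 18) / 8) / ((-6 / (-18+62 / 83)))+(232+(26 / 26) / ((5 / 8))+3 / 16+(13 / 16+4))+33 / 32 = 13535029 / 39840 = 339.73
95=95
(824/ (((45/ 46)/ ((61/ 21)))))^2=5346009876736/ 893025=5986405.62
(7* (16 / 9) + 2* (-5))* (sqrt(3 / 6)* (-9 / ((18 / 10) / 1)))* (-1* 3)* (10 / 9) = 550* sqrt(2) / 27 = 28.81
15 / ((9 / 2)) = 10 / 3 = 3.33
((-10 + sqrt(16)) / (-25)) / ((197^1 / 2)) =12 / 4925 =0.00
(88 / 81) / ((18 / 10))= 0.60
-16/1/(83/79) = -1264/83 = -15.23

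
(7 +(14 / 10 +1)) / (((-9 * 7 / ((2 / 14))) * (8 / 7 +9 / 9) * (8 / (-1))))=47 / 37800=0.00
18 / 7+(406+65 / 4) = 11895 / 28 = 424.82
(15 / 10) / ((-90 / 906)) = -151 / 10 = -15.10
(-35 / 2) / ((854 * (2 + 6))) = -5 / 1952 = -0.00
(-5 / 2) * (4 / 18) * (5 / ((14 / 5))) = -125 / 126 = -0.99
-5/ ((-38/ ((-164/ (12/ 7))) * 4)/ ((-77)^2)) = -18658.15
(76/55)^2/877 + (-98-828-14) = -2493743724/2652925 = -940.00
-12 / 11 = -1.09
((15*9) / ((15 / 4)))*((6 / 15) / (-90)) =-4 / 25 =-0.16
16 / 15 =1.07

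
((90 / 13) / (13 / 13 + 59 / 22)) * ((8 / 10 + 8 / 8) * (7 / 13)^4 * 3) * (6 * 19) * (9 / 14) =62.56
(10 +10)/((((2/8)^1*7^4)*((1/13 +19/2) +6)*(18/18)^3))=0.00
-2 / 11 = -0.18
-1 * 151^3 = -3442951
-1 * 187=-187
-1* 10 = -10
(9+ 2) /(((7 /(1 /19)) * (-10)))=-11 /1330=-0.01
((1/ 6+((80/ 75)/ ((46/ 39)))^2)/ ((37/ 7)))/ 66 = 546847/ 193772700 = 0.00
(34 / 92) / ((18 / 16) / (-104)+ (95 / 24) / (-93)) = -6.92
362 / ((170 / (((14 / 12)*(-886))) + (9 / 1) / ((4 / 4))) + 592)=1122562 / 1863191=0.60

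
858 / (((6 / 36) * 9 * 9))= 572 / 9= 63.56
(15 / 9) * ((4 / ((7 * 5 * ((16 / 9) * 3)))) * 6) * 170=255 / 7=36.43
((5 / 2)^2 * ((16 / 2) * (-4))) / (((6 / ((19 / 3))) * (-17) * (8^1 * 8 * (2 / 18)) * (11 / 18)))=4275 / 1496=2.86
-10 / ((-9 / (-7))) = -70 / 9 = -7.78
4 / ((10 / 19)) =7.60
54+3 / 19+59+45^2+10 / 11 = 447065 / 209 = 2139.07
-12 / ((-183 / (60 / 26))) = 120 / 793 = 0.15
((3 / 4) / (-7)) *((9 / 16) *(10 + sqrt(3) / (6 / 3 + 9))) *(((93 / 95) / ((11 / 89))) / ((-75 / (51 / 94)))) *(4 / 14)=0.01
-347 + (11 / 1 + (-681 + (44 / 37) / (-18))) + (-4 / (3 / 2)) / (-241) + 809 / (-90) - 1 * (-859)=-44685911 / 267510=-167.04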